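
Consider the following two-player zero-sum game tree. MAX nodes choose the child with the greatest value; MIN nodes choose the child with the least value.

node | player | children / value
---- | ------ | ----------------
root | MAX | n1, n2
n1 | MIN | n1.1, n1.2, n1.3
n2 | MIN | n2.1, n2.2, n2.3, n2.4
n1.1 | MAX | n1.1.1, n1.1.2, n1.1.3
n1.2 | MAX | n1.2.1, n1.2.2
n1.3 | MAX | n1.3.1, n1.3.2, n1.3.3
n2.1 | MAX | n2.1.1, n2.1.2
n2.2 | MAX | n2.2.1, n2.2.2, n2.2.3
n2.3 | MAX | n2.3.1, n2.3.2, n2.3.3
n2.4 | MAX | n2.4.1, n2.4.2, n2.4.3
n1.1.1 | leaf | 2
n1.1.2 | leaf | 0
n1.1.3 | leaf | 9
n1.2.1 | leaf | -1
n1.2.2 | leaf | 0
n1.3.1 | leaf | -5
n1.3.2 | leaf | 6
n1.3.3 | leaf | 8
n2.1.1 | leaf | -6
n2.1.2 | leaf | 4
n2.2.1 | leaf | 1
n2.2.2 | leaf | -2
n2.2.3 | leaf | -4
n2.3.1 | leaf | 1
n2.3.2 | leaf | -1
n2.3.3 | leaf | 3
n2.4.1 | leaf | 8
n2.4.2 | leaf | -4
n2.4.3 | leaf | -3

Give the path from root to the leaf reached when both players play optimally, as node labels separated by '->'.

n1.1 (MAX): max(2, 0, 9) = 9
n1.2 (MAX): max(-1, 0) = 0
n1.3 (MAX): max(-5, 6, 8) = 8
n1 (MIN): min(9, 0, 8) = 0
n2.1 (MAX): max(-6, 4) = 4
n2.2 (MAX): max(1, -2, -4) = 1
n2.3 (MAX): max(1, -1, 3) = 3
n2.4 (MAX): max(8, -4, -3) = 8
n2 (MIN): min(4, 1, 3, 8) = 1
root (MAX): max(0, 1) = 1
At root, MAX picks n2 (highest: 1).
At n2, MIN picks n2.2 (lowest: 1).
At n2.2, MAX picks n2.2.1 (highest: 1).
Terminal value 1.

root -> n2 -> n2.2 -> n2.2.1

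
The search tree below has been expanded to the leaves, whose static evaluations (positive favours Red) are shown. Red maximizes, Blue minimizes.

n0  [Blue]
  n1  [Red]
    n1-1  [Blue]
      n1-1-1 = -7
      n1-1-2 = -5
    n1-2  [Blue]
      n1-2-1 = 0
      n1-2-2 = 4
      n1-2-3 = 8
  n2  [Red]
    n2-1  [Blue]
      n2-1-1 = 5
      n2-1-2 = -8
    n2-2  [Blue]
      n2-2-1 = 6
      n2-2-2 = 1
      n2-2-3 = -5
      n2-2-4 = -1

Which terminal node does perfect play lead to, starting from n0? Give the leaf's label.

n2-2-3

n1-1 (Blue): min(-7, -5) = -7
n1-2 (Blue): min(0, 4, 8) = 0
n1 (Red): max(-7, 0) = 0
n2-1 (Blue): min(5, -8) = -8
n2-2 (Blue): min(6, 1, -5, -1) = -5
n2 (Red): max(-8, -5) = -5
n0 (Blue): min(0, -5) = -5
At n0, Blue picks n2 (lowest: -5).
At n2, Red picks n2-2 (highest: -5).
At n2-2, Blue picks n2-2-3 (lowest: -5).
Terminal value -5.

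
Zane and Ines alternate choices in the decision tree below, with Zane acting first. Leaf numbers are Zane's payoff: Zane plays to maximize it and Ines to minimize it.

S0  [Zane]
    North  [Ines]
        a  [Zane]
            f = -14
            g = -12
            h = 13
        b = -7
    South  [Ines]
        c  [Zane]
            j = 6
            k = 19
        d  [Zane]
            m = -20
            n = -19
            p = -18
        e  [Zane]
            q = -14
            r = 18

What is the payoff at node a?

a (Zane): max(-14, -12, 13) = 13

13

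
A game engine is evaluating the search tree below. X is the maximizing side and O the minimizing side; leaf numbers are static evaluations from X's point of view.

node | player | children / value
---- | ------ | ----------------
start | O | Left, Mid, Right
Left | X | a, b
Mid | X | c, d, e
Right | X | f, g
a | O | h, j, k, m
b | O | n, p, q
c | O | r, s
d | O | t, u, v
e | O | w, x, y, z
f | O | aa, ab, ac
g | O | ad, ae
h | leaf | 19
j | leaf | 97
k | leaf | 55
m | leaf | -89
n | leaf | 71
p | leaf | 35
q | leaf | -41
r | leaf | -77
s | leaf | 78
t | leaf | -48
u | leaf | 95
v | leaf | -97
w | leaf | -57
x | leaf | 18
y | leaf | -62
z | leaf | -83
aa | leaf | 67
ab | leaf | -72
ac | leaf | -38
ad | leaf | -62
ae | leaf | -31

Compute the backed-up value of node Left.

-41

a (O): min(19, 97, 55, -89) = -89
b (O): min(71, 35, -41) = -41
Left (X): max(-89, -41) = -41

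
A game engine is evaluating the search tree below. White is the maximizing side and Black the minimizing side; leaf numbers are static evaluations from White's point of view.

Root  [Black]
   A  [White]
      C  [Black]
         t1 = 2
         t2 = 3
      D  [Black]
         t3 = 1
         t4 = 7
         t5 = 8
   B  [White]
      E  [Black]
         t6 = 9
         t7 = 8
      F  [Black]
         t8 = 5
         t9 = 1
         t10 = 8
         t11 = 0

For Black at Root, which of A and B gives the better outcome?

A

C (Black): min(2, 3) = 2
D (Black): min(1, 7, 8) = 1
A (White): max(2, 1) = 2
E (Black): min(9, 8) = 8
F (Black): min(5, 1, 8, 0) = 0
B (White): max(8, 0) = 8
Black prefers the lower value; A=2, B=8. A is better since 2 < 8.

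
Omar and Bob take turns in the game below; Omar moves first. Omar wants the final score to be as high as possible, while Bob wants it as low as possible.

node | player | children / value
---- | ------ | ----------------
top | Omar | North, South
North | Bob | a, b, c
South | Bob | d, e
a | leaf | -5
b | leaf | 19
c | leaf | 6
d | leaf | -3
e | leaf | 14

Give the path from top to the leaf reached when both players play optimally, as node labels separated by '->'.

North (Bob): min(-5, 19, 6) = -5
South (Bob): min(-3, 14) = -3
top (Omar): max(-5, -3) = -3
At top, Omar picks South (highest: -3).
At South, Bob picks d (lowest: -3).
Terminal value -3.

top -> South -> d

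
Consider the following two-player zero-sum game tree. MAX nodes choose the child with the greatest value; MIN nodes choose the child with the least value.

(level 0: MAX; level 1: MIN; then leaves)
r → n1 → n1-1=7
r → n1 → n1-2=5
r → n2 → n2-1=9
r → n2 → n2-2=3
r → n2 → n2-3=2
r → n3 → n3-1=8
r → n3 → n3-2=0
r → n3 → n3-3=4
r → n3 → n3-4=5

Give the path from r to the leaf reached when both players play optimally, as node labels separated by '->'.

r -> n1 -> n1-2

n1 (MIN): min(7, 5) = 5
n2 (MIN): min(9, 3, 2) = 2
n3 (MIN): min(8, 0, 4, 5) = 0
r (MAX): max(5, 2, 0) = 5
At r, MAX picks n1 (highest: 5).
At n1, MIN picks n1-2 (lowest: 5).
Terminal value 5.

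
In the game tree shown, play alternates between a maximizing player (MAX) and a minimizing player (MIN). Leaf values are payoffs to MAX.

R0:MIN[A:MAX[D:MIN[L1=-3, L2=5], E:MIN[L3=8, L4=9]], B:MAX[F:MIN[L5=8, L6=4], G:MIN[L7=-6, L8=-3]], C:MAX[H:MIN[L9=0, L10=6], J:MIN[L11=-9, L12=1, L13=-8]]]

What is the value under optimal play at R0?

D (MIN): min(-3, 5) = -3
E (MIN): min(8, 9) = 8
A (MAX): max(-3, 8) = 8
F (MIN): min(8, 4) = 4
G (MIN): min(-6, -3) = -6
B (MAX): max(4, -6) = 4
H (MIN): min(0, 6) = 0
J (MIN): min(-9, 1, -8) = -9
C (MAX): max(0, -9) = 0
R0 (MIN): min(8, 4, 0) = 0

0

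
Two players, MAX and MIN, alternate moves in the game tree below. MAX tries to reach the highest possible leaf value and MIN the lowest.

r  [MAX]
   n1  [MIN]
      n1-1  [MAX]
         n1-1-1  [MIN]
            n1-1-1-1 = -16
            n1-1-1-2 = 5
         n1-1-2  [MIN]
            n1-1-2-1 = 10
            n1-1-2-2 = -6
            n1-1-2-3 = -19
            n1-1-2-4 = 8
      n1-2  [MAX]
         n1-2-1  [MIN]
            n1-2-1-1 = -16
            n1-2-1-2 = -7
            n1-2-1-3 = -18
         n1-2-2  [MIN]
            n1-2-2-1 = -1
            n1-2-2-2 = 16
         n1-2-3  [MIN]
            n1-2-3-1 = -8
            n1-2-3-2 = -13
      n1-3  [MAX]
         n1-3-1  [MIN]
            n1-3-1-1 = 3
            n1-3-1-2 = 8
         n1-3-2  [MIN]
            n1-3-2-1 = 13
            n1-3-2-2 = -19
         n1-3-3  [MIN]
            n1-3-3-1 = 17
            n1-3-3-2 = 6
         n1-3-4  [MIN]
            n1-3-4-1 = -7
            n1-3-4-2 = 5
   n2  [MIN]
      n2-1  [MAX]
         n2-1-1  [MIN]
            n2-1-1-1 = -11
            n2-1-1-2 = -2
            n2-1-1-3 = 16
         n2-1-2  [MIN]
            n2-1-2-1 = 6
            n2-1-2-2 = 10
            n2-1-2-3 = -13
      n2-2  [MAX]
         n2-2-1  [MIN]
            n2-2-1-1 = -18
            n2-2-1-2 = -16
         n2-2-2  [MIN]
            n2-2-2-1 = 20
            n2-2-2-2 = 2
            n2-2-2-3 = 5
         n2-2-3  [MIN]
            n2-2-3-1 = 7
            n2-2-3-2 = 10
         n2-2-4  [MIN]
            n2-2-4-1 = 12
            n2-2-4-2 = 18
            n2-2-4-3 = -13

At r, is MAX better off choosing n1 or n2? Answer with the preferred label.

n1-1-1 (MIN): min(-16, 5) = -16
n1-1-2 (MIN): min(10, -6, -19, 8) = -19
n1-1 (MAX): max(-16, -19) = -16
n1-2-1 (MIN): min(-16, -7, -18) = -18
n1-2-2 (MIN): min(-1, 16) = -1
n1-2-3 (MIN): min(-8, -13) = -13
n1-2 (MAX): max(-18, -1, -13) = -1
n1-3-1 (MIN): min(3, 8) = 3
n1-3-2 (MIN): min(13, -19) = -19
n1-3-3 (MIN): min(17, 6) = 6
n1-3-4 (MIN): min(-7, 5) = -7
n1-3 (MAX): max(3, -19, 6, -7) = 6
n1 (MIN): min(-16, -1, 6) = -16
n2-1-1 (MIN): min(-11, -2, 16) = -11
n2-1-2 (MIN): min(6, 10, -13) = -13
n2-1 (MAX): max(-11, -13) = -11
n2-2-1 (MIN): min(-18, -16) = -18
n2-2-2 (MIN): min(20, 2, 5) = 2
n2-2-3 (MIN): min(7, 10) = 7
n2-2-4 (MIN): min(12, 18, -13) = -13
n2-2 (MAX): max(-18, 2, 7, -13) = 7
n2 (MIN): min(-11, 7) = -11
MAX prefers the higher value; n1=-16, n2=-11. n2 is better since -11 > -16.

n2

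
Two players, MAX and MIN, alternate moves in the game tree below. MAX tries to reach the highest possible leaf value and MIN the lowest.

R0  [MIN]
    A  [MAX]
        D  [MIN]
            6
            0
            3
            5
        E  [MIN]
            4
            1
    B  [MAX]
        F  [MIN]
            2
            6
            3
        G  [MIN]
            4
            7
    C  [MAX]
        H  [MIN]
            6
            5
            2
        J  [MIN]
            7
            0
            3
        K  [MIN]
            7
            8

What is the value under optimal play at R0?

D (MIN): min(6, 0, 3, 5) = 0
E (MIN): min(4, 1) = 1
A (MAX): max(0, 1) = 1
F (MIN): min(2, 6, 3) = 2
G (MIN): min(4, 7) = 4
B (MAX): max(2, 4) = 4
H (MIN): min(6, 5, 2) = 2
J (MIN): min(7, 0, 3) = 0
K (MIN): min(7, 8) = 7
C (MAX): max(2, 0, 7) = 7
R0 (MIN): min(1, 4, 7) = 1

1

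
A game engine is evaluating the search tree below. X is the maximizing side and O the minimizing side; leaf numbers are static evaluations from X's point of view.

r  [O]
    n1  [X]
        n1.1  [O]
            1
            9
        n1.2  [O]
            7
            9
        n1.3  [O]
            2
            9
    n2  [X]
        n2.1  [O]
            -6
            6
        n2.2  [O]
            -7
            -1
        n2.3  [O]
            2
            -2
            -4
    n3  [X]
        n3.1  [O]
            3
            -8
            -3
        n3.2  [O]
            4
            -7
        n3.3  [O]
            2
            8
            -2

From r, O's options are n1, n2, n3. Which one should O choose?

n1.1 (O): min(1, 9) = 1
n1.2 (O): min(7, 9) = 7
n1.3 (O): min(2, 9) = 2
n1 (X): max(1, 7, 2) = 7
n2.1 (O): min(-6, 6) = -6
n2.2 (O): min(-7, -1) = -7
n2.3 (O): min(2, -2, -4) = -4
n2 (X): max(-6, -7, -4) = -4
n3.1 (O): min(3, -8, -3) = -8
n3.2 (O): min(4, -7) = -7
n3.3 (O): min(2, 8, -2) = -2
n3 (X): max(-8, -7, -2) = -2
r (O): min(7, -4, -2) = -4
O at r wants the lowest of {n1=7, n2=-4, n3=-2}, so chooses n2.

n2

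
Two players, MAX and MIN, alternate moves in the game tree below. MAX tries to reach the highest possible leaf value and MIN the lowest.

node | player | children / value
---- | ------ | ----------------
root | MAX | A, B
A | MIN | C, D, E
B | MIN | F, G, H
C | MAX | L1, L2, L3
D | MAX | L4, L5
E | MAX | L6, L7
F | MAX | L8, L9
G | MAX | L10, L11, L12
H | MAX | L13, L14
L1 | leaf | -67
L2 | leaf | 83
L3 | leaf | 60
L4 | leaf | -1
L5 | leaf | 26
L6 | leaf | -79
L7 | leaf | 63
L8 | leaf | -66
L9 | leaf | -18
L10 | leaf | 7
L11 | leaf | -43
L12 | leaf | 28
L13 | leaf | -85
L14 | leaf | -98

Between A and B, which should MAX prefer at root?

C (MAX): max(-67, 83, 60) = 83
D (MAX): max(-1, 26) = 26
E (MAX): max(-79, 63) = 63
A (MIN): min(83, 26, 63) = 26
F (MAX): max(-66, -18) = -18
G (MAX): max(7, -43, 28) = 28
H (MAX): max(-85, -98) = -85
B (MIN): min(-18, 28, -85) = -85
MAX prefers the higher value; A=26, B=-85. A is better since 26 > -85.

A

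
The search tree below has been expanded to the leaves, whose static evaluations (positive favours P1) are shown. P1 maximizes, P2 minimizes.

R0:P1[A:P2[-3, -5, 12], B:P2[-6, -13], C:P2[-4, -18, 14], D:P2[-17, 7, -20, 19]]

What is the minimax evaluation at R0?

-5

A (P2): min(-3, -5, 12) = -5
B (P2): min(-6, -13) = -13
C (P2): min(-4, -18, 14) = -18
D (P2): min(-17, 7, -20, 19) = -20
R0 (P1): max(-5, -13, -18, -20) = -5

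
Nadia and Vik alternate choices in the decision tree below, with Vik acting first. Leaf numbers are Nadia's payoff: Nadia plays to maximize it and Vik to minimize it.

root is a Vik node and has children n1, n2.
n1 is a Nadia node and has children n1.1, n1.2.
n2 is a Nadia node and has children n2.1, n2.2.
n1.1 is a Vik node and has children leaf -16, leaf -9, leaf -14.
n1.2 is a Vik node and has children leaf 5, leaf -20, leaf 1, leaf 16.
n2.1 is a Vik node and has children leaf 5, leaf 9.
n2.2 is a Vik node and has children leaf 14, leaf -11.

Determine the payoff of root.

n1.1 (Vik): min(-16, -9, -14) = -16
n1.2 (Vik): min(5, -20, 1, 16) = -20
n1 (Nadia): max(-16, -20) = -16
n2.1 (Vik): min(5, 9) = 5
n2.2 (Vik): min(14, -11) = -11
n2 (Nadia): max(5, -11) = 5
root (Vik): min(-16, 5) = -16

-16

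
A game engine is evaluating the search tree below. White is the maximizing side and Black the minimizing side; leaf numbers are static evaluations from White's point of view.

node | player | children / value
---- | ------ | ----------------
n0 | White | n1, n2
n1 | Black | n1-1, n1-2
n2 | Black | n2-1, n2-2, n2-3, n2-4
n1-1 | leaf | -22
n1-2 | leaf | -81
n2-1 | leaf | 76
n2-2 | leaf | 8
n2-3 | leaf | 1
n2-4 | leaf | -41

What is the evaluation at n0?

n1 (Black): min(-22, -81) = -81
n2 (Black): min(76, 8, 1, -41) = -41
n0 (White): max(-81, -41) = -41

-41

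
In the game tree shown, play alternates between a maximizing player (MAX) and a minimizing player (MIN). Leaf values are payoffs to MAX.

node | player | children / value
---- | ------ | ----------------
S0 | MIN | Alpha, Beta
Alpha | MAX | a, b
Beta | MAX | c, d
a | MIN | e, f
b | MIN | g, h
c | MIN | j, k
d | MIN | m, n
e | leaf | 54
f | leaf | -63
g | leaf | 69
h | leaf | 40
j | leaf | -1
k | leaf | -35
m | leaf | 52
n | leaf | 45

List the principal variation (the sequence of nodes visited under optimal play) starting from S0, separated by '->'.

S0 -> Alpha -> b -> h

a (MIN): min(54, -63) = -63
b (MIN): min(69, 40) = 40
Alpha (MAX): max(-63, 40) = 40
c (MIN): min(-1, -35) = -35
d (MIN): min(52, 45) = 45
Beta (MAX): max(-35, 45) = 45
S0 (MIN): min(40, 45) = 40
At S0, MIN picks Alpha (lowest: 40).
At Alpha, MAX picks b (highest: 40).
At b, MIN picks h (lowest: 40).
Terminal value 40.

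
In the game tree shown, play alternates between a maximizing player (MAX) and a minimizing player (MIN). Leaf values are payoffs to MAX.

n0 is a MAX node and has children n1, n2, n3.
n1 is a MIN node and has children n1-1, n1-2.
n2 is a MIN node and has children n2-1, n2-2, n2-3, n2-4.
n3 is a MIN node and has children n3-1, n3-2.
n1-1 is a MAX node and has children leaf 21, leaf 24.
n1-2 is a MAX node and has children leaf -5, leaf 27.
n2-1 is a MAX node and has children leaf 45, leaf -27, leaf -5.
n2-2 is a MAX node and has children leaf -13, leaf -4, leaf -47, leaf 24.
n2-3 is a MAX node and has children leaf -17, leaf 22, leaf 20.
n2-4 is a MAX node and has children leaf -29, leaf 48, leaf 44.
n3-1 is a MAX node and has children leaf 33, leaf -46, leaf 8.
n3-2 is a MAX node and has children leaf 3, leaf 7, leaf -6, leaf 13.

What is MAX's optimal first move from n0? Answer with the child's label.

n1-1 (MAX): max(21, 24) = 24
n1-2 (MAX): max(-5, 27) = 27
n1 (MIN): min(24, 27) = 24
n2-1 (MAX): max(45, -27, -5) = 45
n2-2 (MAX): max(-13, -4, -47, 24) = 24
n2-3 (MAX): max(-17, 22, 20) = 22
n2-4 (MAX): max(-29, 48, 44) = 48
n2 (MIN): min(45, 24, 22, 48) = 22
n3-1 (MAX): max(33, -46, 8) = 33
n3-2 (MAX): max(3, 7, -6, 13) = 13
n3 (MIN): min(33, 13) = 13
n0 (MAX): max(24, 22, 13) = 24
MAX at n0 wants the highest of {n1=24, n2=22, n3=13}, so chooses n1.

n1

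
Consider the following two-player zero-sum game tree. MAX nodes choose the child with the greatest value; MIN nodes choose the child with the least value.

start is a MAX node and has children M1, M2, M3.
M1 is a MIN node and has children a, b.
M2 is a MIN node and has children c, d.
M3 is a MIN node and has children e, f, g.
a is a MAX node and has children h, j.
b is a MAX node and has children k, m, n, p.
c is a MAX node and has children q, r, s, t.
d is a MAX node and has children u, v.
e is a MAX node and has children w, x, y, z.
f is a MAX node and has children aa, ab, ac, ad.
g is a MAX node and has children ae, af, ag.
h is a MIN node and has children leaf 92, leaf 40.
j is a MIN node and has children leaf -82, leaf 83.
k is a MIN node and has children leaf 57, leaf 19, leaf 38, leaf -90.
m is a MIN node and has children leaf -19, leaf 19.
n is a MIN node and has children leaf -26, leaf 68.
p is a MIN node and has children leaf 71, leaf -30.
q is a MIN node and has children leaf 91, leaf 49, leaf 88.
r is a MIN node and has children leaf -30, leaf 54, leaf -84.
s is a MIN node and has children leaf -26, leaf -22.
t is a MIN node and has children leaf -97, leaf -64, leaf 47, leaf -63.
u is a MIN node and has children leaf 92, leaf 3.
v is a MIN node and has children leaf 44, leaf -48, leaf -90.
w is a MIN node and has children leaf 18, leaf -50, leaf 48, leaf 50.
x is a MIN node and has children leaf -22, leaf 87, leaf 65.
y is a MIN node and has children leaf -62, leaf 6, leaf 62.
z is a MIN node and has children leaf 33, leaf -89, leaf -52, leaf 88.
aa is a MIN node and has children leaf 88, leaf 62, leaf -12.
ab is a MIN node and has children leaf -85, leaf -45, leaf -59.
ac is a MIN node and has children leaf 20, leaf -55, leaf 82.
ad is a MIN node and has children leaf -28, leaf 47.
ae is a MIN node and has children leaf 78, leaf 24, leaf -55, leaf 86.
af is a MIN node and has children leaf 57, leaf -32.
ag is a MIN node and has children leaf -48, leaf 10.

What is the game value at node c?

q (MIN): min(91, 49, 88) = 49
r (MIN): min(-30, 54, -84) = -84
s (MIN): min(-26, -22) = -26
t (MIN): min(-97, -64, 47, -63) = -97
c (MAX): max(49, -84, -26, -97) = 49

49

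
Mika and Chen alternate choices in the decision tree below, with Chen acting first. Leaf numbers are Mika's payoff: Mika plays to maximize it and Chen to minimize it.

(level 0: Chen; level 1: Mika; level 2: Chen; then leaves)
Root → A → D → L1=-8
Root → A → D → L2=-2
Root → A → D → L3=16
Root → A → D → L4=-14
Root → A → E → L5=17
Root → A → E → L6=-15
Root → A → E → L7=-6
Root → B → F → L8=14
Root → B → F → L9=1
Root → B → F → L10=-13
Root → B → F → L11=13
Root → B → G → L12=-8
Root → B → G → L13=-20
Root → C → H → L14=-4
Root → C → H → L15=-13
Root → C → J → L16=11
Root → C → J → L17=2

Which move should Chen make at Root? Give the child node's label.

D (Chen): min(-8, -2, 16, -14) = -14
E (Chen): min(17, -15, -6) = -15
A (Mika): max(-14, -15) = -14
F (Chen): min(14, 1, -13, 13) = -13
G (Chen): min(-8, -20) = -20
B (Mika): max(-13, -20) = -13
H (Chen): min(-4, -13) = -13
J (Chen): min(11, 2) = 2
C (Mika): max(-13, 2) = 2
Root (Chen): min(-14, -13, 2) = -14
Chen at Root wants the lowest of {A=-14, B=-13, C=2}, so chooses A.

A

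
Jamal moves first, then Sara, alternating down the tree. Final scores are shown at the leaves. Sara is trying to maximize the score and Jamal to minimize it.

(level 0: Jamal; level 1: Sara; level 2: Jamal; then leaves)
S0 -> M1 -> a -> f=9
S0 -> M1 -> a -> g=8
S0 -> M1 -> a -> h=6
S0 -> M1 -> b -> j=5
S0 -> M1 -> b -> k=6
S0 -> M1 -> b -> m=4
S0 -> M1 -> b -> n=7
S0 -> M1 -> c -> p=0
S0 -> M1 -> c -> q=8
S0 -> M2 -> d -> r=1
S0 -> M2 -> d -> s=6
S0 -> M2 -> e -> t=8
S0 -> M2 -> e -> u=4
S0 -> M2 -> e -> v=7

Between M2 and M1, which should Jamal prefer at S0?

d (Jamal): min(1, 6) = 1
e (Jamal): min(8, 4, 7) = 4
M2 (Sara): max(1, 4) = 4
a (Jamal): min(9, 8, 6) = 6
b (Jamal): min(5, 6, 4, 7) = 4
c (Jamal): min(0, 8) = 0
M1 (Sara): max(6, 4, 0) = 6
Jamal prefers the lower value; M2=4, M1=6. M2 is better since 4 < 6.

M2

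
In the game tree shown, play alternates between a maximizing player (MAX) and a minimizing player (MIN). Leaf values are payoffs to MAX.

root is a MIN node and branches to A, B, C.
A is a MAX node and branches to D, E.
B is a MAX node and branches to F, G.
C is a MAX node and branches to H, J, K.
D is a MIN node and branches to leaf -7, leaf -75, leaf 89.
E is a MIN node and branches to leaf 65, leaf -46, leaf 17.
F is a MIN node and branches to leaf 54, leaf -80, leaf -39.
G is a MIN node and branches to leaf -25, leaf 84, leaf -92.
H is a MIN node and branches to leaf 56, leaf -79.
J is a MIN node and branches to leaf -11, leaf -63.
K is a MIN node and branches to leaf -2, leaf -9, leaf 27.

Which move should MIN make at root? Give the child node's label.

D (MIN): min(-7, -75, 89) = -75
E (MIN): min(65, -46, 17) = -46
A (MAX): max(-75, -46) = -46
F (MIN): min(54, -80, -39) = -80
G (MIN): min(-25, 84, -92) = -92
B (MAX): max(-80, -92) = -80
H (MIN): min(56, -79) = -79
J (MIN): min(-11, -63) = -63
K (MIN): min(-2, -9, 27) = -9
C (MAX): max(-79, -63, -9) = -9
root (MIN): min(-46, -80, -9) = -80
MIN at root wants the lowest of {A=-46, B=-80, C=-9}, so chooses B.

B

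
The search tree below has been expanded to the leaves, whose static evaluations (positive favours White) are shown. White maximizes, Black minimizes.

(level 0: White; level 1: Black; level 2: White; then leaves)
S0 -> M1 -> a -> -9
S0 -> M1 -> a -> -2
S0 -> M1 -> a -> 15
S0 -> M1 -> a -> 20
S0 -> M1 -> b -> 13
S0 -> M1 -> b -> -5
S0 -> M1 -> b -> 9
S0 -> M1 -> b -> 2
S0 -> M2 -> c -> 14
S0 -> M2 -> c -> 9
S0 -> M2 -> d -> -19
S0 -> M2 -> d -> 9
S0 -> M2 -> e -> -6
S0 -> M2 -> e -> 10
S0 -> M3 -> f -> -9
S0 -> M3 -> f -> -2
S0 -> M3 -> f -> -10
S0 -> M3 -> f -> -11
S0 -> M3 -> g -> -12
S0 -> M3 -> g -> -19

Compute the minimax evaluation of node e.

10

e (White): max(-6, 10) = 10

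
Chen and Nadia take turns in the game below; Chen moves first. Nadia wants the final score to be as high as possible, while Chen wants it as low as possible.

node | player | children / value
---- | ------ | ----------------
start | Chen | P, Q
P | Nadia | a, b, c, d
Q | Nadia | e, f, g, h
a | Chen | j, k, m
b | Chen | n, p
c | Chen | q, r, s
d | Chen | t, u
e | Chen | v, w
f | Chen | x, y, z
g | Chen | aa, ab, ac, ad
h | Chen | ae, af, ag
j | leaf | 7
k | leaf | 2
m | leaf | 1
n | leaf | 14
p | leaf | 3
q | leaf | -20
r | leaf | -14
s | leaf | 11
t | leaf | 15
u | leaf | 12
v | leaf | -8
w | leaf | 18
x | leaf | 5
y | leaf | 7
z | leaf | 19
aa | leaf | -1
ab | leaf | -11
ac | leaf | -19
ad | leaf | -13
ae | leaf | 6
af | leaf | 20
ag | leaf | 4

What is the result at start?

a (Chen): min(7, 2, 1) = 1
b (Chen): min(14, 3) = 3
c (Chen): min(-20, -14, 11) = -20
d (Chen): min(15, 12) = 12
P (Nadia): max(1, 3, -20, 12) = 12
e (Chen): min(-8, 18) = -8
f (Chen): min(5, 7, 19) = 5
g (Chen): min(-1, -11, -19, -13) = -19
h (Chen): min(6, 20, 4) = 4
Q (Nadia): max(-8, 5, -19, 4) = 5
start (Chen): min(12, 5) = 5

5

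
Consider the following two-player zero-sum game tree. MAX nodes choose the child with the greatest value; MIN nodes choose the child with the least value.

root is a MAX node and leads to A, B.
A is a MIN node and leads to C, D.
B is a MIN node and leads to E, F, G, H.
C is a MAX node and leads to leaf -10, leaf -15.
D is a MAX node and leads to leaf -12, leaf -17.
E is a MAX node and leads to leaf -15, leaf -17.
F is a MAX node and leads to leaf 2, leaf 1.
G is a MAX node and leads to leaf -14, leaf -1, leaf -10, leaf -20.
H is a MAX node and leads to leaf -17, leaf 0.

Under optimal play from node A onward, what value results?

C (MAX): max(-10, -15) = -10
D (MAX): max(-12, -17) = -12
A (MIN): min(-10, -12) = -12

-12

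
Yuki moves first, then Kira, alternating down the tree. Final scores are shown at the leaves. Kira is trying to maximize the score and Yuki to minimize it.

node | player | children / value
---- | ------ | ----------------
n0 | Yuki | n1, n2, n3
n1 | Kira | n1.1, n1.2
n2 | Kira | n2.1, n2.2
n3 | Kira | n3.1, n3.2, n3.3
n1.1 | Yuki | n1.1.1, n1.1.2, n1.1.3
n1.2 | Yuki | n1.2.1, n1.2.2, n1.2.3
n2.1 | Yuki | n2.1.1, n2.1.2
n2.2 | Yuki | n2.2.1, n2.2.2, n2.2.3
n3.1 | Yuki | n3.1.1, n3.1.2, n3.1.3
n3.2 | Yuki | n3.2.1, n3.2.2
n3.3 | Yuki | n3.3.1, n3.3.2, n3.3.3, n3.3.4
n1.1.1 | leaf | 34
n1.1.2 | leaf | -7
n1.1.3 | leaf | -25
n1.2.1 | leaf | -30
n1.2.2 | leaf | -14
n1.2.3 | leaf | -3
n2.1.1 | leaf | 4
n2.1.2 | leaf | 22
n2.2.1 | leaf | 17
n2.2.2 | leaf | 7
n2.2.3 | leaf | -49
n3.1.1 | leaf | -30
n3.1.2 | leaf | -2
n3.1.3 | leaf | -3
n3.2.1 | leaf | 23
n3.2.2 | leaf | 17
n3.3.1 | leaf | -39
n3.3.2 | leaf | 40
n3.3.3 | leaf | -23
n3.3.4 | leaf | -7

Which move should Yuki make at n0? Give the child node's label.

n1.1 (Yuki): min(34, -7, -25) = -25
n1.2 (Yuki): min(-30, -14, -3) = -30
n1 (Kira): max(-25, -30) = -25
n2.1 (Yuki): min(4, 22) = 4
n2.2 (Yuki): min(17, 7, -49) = -49
n2 (Kira): max(4, -49) = 4
n3.1 (Yuki): min(-30, -2, -3) = -30
n3.2 (Yuki): min(23, 17) = 17
n3.3 (Yuki): min(-39, 40, -23, -7) = -39
n3 (Kira): max(-30, 17, -39) = 17
n0 (Yuki): min(-25, 4, 17) = -25
Yuki at n0 wants the lowest of {n1=-25, n2=4, n3=17}, so chooses n1.

n1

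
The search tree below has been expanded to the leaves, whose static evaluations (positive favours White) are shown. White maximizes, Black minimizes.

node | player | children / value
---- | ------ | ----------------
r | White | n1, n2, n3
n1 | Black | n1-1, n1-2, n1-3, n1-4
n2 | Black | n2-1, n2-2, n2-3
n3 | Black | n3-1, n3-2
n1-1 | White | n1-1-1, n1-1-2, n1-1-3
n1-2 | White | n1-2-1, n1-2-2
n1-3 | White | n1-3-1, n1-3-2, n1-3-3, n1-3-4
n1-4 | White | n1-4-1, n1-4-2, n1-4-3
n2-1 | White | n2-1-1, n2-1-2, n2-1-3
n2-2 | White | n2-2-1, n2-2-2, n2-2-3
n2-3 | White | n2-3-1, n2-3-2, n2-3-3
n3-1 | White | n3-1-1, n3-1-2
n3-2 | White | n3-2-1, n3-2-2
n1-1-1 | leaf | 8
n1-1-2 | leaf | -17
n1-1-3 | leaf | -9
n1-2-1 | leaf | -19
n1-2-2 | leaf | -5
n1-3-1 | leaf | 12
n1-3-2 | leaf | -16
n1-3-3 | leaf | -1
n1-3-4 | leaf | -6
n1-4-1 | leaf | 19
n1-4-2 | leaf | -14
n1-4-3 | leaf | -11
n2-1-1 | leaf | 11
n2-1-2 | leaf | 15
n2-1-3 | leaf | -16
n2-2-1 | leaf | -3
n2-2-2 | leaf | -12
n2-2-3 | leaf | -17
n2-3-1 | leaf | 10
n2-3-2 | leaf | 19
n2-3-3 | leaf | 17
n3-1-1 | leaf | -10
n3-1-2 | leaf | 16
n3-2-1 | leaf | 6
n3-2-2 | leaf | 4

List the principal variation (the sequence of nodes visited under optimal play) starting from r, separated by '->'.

n1-1 (White): max(8, -17, -9) = 8
n1-2 (White): max(-19, -5) = -5
n1-3 (White): max(12, -16, -1, -6) = 12
n1-4 (White): max(19, -14, -11) = 19
n1 (Black): min(8, -5, 12, 19) = -5
n2-1 (White): max(11, 15, -16) = 15
n2-2 (White): max(-3, -12, -17) = -3
n2-3 (White): max(10, 19, 17) = 19
n2 (Black): min(15, -3, 19) = -3
n3-1 (White): max(-10, 16) = 16
n3-2 (White): max(6, 4) = 6
n3 (Black): min(16, 6) = 6
r (White): max(-5, -3, 6) = 6
At r, White picks n3 (highest: 6).
At n3, Black picks n3-2 (lowest: 6).
At n3-2, White picks n3-2-1 (highest: 6).
Terminal value 6.

r -> n3 -> n3-2 -> n3-2-1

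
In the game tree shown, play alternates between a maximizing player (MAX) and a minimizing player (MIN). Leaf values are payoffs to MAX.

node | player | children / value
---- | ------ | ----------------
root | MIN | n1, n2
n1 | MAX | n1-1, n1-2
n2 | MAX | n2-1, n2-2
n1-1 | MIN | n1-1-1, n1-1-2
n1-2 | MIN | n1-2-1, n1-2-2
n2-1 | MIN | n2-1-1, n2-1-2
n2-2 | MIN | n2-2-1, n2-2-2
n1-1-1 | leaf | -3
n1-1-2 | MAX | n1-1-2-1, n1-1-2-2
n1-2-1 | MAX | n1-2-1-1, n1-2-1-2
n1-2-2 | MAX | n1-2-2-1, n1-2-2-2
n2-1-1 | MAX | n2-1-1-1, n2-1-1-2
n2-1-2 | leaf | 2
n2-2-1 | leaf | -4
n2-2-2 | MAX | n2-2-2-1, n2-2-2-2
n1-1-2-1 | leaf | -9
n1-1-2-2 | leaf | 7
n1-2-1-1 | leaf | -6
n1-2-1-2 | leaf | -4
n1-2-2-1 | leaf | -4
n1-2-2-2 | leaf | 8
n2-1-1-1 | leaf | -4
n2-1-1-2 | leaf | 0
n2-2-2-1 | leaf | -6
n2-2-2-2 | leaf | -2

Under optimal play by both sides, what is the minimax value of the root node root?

-3

n1-1-2 (MAX): max(-9, 7) = 7
n1-1 (MIN): min(-3, 7) = -3
n1-2-1 (MAX): max(-6, -4) = -4
n1-2-2 (MAX): max(-4, 8) = 8
n1-2 (MIN): min(-4, 8) = -4
n1 (MAX): max(-3, -4) = -3
n2-1-1 (MAX): max(-4, 0) = 0
n2-1 (MIN): min(0, 2) = 0
n2-2-2 (MAX): max(-6, -2) = -2
n2-2 (MIN): min(-4, -2) = -4
n2 (MAX): max(0, -4) = 0
root (MIN): min(-3, 0) = -3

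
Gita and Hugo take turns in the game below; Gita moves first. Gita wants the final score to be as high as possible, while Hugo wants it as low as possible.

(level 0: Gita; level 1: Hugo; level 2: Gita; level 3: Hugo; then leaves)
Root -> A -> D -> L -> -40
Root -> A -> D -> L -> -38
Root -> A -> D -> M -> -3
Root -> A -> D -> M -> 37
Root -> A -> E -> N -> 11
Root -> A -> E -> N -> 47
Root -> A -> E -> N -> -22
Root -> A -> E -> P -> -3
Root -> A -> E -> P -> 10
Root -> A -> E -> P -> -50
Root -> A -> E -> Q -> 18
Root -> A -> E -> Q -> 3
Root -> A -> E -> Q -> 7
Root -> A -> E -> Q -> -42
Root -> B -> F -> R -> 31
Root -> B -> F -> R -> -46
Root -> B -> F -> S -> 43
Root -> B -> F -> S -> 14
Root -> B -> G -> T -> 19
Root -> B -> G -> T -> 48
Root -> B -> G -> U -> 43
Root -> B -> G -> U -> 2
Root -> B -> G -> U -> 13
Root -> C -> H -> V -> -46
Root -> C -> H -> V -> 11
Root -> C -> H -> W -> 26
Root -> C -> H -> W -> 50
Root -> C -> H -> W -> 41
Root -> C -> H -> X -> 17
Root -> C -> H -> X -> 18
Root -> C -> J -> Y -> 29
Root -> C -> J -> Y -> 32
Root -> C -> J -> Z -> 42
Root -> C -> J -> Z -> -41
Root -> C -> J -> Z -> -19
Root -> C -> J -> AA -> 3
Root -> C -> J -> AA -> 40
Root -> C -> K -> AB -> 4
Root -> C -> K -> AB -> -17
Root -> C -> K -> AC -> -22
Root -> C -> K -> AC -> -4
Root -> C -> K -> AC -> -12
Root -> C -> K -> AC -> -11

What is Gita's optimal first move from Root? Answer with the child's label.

B

L (Hugo): min(-40, -38) = -40
M (Hugo): min(-3, 37) = -3
D (Gita): max(-40, -3) = -3
N (Hugo): min(11, 47, -22) = -22
P (Hugo): min(-3, 10, -50) = -50
Q (Hugo): min(18, 3, 7, -42) = -42
E (Gita): max(-22, -50, -42) = -22
A (Hugo): min(-3, -22) = -22
R (Hugo): min(31, -46) = -46
S (Hugo): min(43, 14) = 14
F (Gita): max(-46, 14) = 14
T (Hugo): min(19, 48) = 19
U (Hugo): min(43, 2, 13) = 2
G (Gita): max(19, 2) = 19
B (Hugo): min(14, 19) = 14
V (Hugo): min(-46, 11) = -46
W (Hugo): min(26, 50, 41) = 26
X (Hugo): min(17, 18) = 17
H (Gita): max(-46, 26, 17) = 26
Y (Hugo): min(29, 32) = 29
Z (Hugo): min(42, -41, -19) = -41
AA (Hugo): min(3, 40) = 3
J (Gita): max(29, -41, 3) = 29
AB (Hugo): min(4, -17) = -17
AC (Hugo): min(-22, -4, -12, -11) = -22
K (Gita): max(-17, -22) = -17
C (Hugo): min(26, 29, -17) = -17
Root (Gita): max(-22, 14, -17) = 14
Gita at Root wants the highest of {A=-22, B=14, C=-17}, so chooses B.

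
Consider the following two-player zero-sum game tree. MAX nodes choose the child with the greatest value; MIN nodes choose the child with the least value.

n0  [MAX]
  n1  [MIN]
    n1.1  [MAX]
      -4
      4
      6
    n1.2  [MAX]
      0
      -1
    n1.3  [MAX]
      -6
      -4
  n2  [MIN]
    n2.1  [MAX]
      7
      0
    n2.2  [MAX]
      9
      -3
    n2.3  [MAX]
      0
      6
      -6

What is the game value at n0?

n1.1 (MAX): max(-4, 4, 6) = 6
n1.2 (MAX): max(0, -1) = 0
n1.3 (MAX): max(-6, -4) = -4
n1 (MIN): min(6, 0, -4) = -4
n2.1 (MAX): max(7, 0) = 7
n2.2 (MAX): max(9, -3) = 9
n2.3 (MAX): max(0, 6, -6) = 6
n2 (MIN): min(7, 9, 6) = 6
n0 (MAX): max(-4, 6) = 6

6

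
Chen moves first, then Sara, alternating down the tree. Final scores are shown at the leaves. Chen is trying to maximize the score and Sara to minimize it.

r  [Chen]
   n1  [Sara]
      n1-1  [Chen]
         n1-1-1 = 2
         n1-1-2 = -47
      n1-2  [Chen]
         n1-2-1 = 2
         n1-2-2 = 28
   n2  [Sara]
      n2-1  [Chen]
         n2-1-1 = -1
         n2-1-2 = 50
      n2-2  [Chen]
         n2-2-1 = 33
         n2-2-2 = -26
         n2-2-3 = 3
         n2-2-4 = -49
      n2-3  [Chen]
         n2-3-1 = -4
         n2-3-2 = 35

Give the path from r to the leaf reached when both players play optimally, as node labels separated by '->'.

r -> n2 -> n2-2 -> n2-2-1

n1-1 (Chen): max(2, -47) = 2
n1-2 (Chen): max(2, 28) = 28
n1 (Sara): min(2, 28) = 2
n2-1 (Chen): max(-1, 50) = 50
n2-2 (Chen): max(33, -26, 3, -49) = 33
n2-3 (Chen): max(-4, 35) = 35
n2 (Sara): min(50, 33, 35) = 33
r (Chen): max(2, 33) = 33
At r, Chen picks n2 (highest: 33).
At n2, Sara picks n2-2 (lowest: 33).
At n2-2, Chen picks n2-2-1 (highest: 33).
Terminal value 33.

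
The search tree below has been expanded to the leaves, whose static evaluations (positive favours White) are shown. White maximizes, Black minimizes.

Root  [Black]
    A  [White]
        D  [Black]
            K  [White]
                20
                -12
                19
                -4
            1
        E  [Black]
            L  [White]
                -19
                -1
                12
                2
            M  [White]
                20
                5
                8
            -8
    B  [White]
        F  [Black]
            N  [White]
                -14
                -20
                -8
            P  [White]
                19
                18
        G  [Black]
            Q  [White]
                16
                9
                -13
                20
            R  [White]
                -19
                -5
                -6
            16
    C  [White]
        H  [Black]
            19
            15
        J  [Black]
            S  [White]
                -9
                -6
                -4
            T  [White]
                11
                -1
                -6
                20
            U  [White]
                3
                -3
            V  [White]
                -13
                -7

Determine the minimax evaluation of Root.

-5

K (White): max(20, -12, 19, -4) = 20
D (Black): min(20, 1) = 1
L (White): max(-19, -1, 12, 2) = 12
M (White): max(20, 5, 8) = 20
E (Black): min(12, 20, -8) = -8
A (White): max(1, -8) = 1
N (White): max(-14, -20, -8) = -8
P (White): max(19, 18) = 19
F (Black): min(-8, 19) = -8
Q (White): max(16, 9, -13, 20) = 20
R (White): max(-19, -5, -6) = -5
G (Black): min(20, -5, 16) = -5
B (White): max(-8, -5) = -5
H (Black): min(19, 15) = 15
S (White): max(-9, -6, -4) = -4
T (White): max(11, -1, -6, 20) = 20
U (White): max(3, -3) = 3
V (White): max(-13, -7) = -7
J (Black): min(-4, 20, 3, -7) = -7
C (White): max(15, -7) = 15
Root (Black): min(1, -5, 15) = -5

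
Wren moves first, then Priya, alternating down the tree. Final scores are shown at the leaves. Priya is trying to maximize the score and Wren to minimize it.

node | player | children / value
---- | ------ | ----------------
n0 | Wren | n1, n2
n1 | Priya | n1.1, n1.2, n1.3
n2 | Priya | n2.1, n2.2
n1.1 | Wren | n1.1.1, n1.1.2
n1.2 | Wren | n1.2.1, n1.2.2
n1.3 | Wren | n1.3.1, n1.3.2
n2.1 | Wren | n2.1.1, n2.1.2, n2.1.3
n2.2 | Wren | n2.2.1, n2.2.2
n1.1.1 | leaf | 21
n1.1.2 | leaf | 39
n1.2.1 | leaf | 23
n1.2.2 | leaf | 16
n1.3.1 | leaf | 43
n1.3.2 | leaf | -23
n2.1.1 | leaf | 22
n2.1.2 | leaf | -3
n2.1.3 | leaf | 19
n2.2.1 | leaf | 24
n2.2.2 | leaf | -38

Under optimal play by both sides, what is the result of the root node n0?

-3

n1.1 (Wren): min(21, 39) = 21
n1.2 (Wren): min(23, 16) = 16
n1.3 (Wren): min(43, -23) = -23
n1 (Priya): max(21, 16, -23) = 21
n2.1 (Wren): min(22, -3, 19) = -3
n2.2 (Wren): min(24, -38) = -38
n2 (Priya): max(-3, -38) = -3
n0 (Wren): min(21, -3) = -3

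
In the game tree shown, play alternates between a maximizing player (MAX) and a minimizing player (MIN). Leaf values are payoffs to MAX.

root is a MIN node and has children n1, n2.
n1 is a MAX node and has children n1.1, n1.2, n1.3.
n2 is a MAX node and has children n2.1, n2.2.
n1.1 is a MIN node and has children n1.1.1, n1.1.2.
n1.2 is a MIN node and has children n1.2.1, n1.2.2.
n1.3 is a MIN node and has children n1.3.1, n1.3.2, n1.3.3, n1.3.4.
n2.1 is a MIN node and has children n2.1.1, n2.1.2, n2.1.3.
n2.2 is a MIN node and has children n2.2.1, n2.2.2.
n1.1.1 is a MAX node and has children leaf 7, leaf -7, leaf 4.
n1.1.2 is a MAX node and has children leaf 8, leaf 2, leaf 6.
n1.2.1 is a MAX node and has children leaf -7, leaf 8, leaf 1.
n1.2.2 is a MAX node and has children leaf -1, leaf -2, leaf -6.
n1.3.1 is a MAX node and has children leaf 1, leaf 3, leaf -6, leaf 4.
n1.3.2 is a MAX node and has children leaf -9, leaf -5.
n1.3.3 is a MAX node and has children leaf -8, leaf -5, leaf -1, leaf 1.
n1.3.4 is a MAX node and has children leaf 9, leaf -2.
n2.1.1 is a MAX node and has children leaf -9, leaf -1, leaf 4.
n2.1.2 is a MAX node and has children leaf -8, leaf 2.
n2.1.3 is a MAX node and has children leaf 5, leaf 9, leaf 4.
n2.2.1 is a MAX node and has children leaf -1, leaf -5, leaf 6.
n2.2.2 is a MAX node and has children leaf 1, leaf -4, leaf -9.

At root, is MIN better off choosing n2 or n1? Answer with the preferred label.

n2.1.1 (MAX): max(-9, -1, 4) = 4
n2.1.2 (MAX): max(-8, 2) = 2
n2.1.3 (MAX): max(5, 9, 4) = 9
n2.1 (MIN): min(4, 2, 9) = 2
n2.2.1 (MAX): max(-1, -5, 6) = 6
n2.2.2 (MAX): max(1, -4, -9) = 1
n2.2 (MIN): min(6, 1) = 1
n2 (MAX): max(2, 1) = 2
n1.1.1 (MAX): max(7, -7, 4) = 7
n1.1.2 (MAX): max(8, 2, 6) = 8
n1.1 (MIN): min(7, 8) = 7
n1.2.1 (MAX): max(-7, 8, 1) = 8
n1.2.2 (MAX): max(-1, -2, -6) = -1
n1.2 (MIN): min(8, -1) = -1
n1.3.1 (MAX): max(1, 3, -6, 4) = 4
n1.3.2 (MAX): max(-9, -5) = -5
n1.3.3 (MAX): max(-8, -5, -1, 1) = 1
n1.3.4 (MAX): max(9, -2) = 9
n1.3 (MIN): min(4, -5, 1, 9) = -5
n1 (MAX): max(7, -1, -5) = 7
MIN prefers the lower value; n2=2, n1=7. n2 is better since 2 < 7.

n2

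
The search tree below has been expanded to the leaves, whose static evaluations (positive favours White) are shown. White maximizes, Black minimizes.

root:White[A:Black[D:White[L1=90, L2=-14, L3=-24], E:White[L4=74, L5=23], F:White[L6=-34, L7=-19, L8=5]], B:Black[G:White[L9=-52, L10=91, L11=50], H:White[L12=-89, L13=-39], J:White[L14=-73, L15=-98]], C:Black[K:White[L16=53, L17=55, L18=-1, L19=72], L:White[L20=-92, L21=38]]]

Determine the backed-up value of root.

38

D (White): max(90, -14, -24) = 90
E (White): max(74, 23) = 74
F (White): max(-34, -19, 5) = 5
A (Black): min(90, 74, 5) = 5
G (White): max(-52, 91, 50) = 91
H (White): max(-89, -39) = -39
J (White): max(-73, -98) = -73
B (Black): min(91, -39, -73) = -73
K (White): max(53, 55, -1, 72) = 72
L (White): max(-92, 38) = 38
C (Black): min(72, 38) = 38
root (White): max(5, -73, 38) = 38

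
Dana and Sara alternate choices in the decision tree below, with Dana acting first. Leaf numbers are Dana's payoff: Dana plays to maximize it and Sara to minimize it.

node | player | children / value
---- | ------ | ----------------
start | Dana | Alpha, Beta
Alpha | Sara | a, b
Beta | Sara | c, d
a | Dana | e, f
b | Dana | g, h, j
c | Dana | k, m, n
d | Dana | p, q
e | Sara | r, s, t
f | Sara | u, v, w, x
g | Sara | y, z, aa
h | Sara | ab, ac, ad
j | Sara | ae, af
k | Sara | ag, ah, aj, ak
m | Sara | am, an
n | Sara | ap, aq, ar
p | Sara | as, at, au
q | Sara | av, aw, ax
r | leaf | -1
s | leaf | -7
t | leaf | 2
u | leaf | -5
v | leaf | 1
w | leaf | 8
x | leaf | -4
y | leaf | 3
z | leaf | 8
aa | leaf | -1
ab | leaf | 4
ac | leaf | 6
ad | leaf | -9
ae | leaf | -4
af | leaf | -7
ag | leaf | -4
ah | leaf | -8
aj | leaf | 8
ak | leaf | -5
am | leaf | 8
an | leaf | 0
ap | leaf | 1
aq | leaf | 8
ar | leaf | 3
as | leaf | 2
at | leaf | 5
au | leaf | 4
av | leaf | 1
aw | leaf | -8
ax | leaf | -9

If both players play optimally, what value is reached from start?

1

e (Sara): min(-1, -7, 2) = -7
f (Sara): min(-5, 1, 8, -4) = -5
a (Dana): max(-7, -5) = -5
g (Sara): min(3, 8, -1) = -1
h (Sara): min(4, 6, -9) = -9
j (Sara): min(-4, -7) = -7
b (Dana): max(-1, -9, -7) = -1
Alpha (Sara): min(-5, -1) = -5
k (Sara): min(-4, -8, 8, -5) = -8
m (Sara): min(8, 0) = 0
n (Sara): min(1, 8, 3) = 1
c (Dana): max(-8, 0, 1) = 1
p (Sara): min(2, 5, 4) = 2
q (Sara): min(1, -8, -9) = -9
d (Dana): max(2, -9) = 2
Beta (Sara): min(1, 2) = 1
start (Dana): max(-5, 1) = 1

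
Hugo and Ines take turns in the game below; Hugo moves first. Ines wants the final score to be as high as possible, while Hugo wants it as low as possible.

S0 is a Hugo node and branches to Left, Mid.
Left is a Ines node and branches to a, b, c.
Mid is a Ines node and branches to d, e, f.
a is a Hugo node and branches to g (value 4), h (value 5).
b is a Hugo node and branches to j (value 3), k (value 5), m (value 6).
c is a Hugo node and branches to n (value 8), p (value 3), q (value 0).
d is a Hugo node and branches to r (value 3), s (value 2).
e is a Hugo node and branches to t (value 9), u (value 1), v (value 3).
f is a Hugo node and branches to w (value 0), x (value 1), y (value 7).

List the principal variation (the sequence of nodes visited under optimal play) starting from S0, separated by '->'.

a (Hugo): min(4, 5) = 4
b (Hugo): min(3, 5, 6) = 3
c (Hugo): min(8, 3, 0) = 0
Left (Ines): max(4, 3, 0) = 4
d (Hugo): min(3, 2) = 2
e (Hugo): min(9, 1, 3) = 1
f (Hugo): min(0, 1, 7) = 0
Mid (Ines): max(2, 1, 0) = 2
S0 (Hugo): min(4, 2) = 2
At S0, Hugo picks Mid (lowest: 2).
At Mid, Ines picks d (highest: 2).
At d, Hugo picks s (lowest: 2).
Terminal value 2.

S0 -> Mid -> d -> s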